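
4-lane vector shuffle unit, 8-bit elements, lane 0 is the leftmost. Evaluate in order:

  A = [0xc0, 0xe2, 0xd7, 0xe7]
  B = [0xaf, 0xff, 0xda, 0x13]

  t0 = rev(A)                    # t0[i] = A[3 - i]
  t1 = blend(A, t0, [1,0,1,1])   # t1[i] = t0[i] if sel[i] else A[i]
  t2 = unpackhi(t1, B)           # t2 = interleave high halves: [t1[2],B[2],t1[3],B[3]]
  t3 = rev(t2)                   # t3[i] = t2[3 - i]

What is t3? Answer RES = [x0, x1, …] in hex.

→ t0 |e7|d7|e2|c0|
→ t1 |e7|e2|e2|c0|
→ t2 |e2|da|c0|13|
→ t3 |13|c0|da|e2|

RES = [0x13, 0xc0, 0xda, 0xe2]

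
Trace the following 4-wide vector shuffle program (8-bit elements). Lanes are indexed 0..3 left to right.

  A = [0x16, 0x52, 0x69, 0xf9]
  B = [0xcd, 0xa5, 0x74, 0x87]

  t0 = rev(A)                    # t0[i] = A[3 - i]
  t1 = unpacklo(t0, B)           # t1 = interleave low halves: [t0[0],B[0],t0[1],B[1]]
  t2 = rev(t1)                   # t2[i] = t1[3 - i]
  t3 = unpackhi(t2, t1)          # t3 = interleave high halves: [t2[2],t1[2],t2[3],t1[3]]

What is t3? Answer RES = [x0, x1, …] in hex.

RES = [0xcd, 0x69, 0xf9, 0xa5]

→ t0 |f9|69|52|16|
→ t1 |f9|cd|69|a5|
→ t2 |a5|69|cd|f9|
→ t3 |cd|69|f9|a5|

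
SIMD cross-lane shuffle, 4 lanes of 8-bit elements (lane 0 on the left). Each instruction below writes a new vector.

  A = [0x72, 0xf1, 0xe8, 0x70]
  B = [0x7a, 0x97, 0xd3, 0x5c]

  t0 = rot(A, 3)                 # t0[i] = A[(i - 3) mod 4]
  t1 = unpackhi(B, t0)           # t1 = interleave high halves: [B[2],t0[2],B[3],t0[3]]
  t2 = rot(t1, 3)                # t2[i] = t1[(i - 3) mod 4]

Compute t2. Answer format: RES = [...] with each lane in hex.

→ t0 |f1|e8|70|72|
→ t1 |d3|70|5c|72|
→ t2 |70|5c|72|d3|

RES = [0x70, 0x5c, 0x72, 0xd3]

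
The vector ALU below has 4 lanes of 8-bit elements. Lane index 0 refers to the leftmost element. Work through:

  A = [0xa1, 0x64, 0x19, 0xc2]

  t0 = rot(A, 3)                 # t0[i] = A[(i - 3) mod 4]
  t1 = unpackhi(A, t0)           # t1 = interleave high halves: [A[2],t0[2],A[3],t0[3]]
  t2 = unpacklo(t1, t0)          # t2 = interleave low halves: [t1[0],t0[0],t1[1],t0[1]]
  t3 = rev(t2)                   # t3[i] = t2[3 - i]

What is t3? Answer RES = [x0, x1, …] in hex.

t0 = [0x64, 0x19, 0xc2, 0xa1]
t1 = [0x19, 0xc2, 0xc2, 0xa1]
t2 = [0x19, 0x64, 0xc2, 0x19]
t3 = [0x19, 0xc2, 0x64, 0x19]

RES = [ 0x19  0xc2  0x64  0x19 ]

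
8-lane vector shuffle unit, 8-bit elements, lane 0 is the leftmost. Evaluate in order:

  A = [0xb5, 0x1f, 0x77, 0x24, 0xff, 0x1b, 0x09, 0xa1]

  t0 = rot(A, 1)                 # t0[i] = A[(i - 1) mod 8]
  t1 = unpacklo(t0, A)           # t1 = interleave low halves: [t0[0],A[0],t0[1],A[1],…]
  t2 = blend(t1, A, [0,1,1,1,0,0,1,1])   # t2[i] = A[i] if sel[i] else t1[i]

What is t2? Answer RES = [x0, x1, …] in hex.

RES = [ 0xa1  0x1f  0x77  0x24  0x1f  0x77  0x09  0xa1 ]

→ t0 |a1|b5|1f|77|24|ff|1b|09|
→ t1 |a1|b5|b5|1f|1f|77|77|24|
→ t2 |a1|1f|77|24|1f|77|09|a1|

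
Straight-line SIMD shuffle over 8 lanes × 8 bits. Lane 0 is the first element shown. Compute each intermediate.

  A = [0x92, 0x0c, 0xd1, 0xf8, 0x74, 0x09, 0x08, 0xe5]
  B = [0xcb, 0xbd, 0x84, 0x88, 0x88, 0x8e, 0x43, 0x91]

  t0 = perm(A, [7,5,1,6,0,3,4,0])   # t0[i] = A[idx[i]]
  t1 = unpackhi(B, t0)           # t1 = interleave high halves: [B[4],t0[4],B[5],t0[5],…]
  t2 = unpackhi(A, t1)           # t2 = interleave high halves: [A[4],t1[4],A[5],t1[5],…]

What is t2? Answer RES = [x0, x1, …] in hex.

RES = [ 0x74  0x43  0x09  0x74  0x08  0x91  0xe5  0x92 ]

  t0: e5 09 0c 08 92 f8 74 92
  t1: 88 92 8e f8 43 74 91 92
  t2: 74 43 09 74 08 91 e5 92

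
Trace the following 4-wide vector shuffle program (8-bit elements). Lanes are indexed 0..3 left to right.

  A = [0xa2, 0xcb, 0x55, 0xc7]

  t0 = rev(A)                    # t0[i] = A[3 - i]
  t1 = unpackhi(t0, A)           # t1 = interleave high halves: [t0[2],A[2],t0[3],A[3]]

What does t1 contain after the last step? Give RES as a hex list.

RES = [ 0xcb  0x55  0xa2  0xc7 ]

  t0: c7 55 cb a2
  t1: cb 55 a2 c7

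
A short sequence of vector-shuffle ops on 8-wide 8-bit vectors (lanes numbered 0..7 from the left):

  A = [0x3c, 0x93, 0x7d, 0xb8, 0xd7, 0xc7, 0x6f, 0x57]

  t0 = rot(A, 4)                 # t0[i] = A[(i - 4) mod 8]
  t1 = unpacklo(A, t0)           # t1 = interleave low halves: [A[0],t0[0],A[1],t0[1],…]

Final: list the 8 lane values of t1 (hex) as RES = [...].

RES = [0x3c, 0xd7, 0x93, 0xc7, 0x7d, 0x6f, 0xb8, 0x57]

  t0: d7 c7 6f 57 3c 93 7d b8
  t1: 3c d7 93 c7 7d 6f b8 57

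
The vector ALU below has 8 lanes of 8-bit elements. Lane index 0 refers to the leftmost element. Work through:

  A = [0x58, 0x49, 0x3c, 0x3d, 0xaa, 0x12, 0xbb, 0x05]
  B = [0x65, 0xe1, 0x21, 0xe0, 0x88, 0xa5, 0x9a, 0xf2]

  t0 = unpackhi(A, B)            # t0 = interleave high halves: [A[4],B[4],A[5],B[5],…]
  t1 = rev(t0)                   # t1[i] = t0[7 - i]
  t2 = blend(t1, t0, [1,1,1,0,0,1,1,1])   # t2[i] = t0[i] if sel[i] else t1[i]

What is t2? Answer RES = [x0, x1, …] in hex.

RES = [0xaa, 0x88, 0x12, 0xbb, 0xa5, 0x9a, 0x05, 0xf2]

t0 = [0xaa, 0x88, 0x12, 0xa5, 0xbb, 0x9a, 0x05, 0xf2]
t1 = [0xf2, 0x05, 0x9a, 0xbb, 0xa5, 0x12, 0x88, 0xaa]
t2 = [0xaa, 0x88, 0x12, 0xbb, 0xa5, 0x9a, 0x05, 0xf2]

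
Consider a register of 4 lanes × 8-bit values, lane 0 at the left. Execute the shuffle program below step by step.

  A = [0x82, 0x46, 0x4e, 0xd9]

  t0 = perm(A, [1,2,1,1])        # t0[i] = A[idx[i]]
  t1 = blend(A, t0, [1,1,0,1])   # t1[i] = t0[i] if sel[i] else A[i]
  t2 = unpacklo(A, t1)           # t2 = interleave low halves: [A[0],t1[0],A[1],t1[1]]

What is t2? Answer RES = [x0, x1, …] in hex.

RES = [ 0x82  0x46  0x46  0x4e ]

t0 = [0x46, 0x4e, 0x46, 0x46]
t1 = [0x46, 0x4e, 0x4e, 0x46]
t2 = [0x82, 0x46, 0x46, 0x4e]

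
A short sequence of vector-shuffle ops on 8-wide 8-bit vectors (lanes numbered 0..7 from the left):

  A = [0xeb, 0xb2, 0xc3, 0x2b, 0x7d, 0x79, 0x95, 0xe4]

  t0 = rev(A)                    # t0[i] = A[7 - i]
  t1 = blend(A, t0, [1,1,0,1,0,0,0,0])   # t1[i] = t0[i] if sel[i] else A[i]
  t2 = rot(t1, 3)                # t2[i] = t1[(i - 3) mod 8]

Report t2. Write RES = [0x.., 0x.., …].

  t0: e4 95 79 7d 2b c3 b2 eb
  t1: e4 95 c3 7d 7d 79 95 e4
  t2: 79 95 e4 e4 95 c3 7d 7d

RES = [0x79, 0x95, 0xe4, 0xe4, 0x95, 0xc3, 0x7d, 0x7d]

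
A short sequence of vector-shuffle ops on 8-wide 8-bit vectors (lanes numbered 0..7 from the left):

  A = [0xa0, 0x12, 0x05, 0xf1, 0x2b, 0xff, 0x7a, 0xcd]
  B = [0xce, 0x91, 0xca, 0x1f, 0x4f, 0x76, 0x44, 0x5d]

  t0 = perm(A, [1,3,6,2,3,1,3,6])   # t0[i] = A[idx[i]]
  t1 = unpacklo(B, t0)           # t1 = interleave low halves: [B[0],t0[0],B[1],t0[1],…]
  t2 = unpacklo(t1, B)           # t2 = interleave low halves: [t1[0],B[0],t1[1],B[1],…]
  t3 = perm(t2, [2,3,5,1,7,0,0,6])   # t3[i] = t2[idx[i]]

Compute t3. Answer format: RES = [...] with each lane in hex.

RES = [0x12, 0x91, 0xca, 0xce, 0x1f, 0xce, 0xce, 0xf1]

t0 = [0x12, 0xf1, 0x7a, 0x05, 0xf1, 0x12, 0xf1, 0x7a]
t1 = [0xce, 0x12, 0x91, 0xf1, 0xca, 0x7a, 0x1f, 0x05]
t2 = [0xce, 0xce, 0x12, 0x91, 0x91, 0xca, 0xf1, 0x1f]
t3 = [0x12, 0x91, 0xca, 0xce, 0x1f, 0xce, 0xce, 0xf1]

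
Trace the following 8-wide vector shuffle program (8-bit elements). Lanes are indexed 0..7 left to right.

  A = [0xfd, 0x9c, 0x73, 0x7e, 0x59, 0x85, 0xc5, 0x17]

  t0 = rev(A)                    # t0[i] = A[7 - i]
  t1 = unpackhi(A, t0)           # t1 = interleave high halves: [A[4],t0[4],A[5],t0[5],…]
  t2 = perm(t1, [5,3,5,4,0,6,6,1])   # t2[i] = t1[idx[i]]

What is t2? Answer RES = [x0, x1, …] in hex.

RES = [0x9c, 0x73, 0x9c, 0xc5, 0x59, 0x17, 0x17, 0x7e]

  t0: 17 c5 85 59 7e 73 9c fd
  t1: 59 7e 85 73 c5 9c 17 fd
  t2: 9c 73 9c c5 59 17 17 7e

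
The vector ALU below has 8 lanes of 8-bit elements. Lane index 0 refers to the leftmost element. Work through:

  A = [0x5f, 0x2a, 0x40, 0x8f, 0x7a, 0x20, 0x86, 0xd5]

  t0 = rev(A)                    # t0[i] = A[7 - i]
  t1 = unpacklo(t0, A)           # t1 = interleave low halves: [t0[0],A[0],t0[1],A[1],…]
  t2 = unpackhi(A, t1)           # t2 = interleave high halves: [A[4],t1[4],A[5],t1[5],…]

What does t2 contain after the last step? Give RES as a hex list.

→ t0 |d5|86|20|7a|8f|40|2a|5f|
→ t1 |d5|5f|86|2a|20|40|7a|8f|
→ t2 |7a|20|20|40|86|7a|d5|8f|

RES = [0x7a, 0x20, 0x20, 0x40, 0x86, 0x7a, 0xd5, 0x8f]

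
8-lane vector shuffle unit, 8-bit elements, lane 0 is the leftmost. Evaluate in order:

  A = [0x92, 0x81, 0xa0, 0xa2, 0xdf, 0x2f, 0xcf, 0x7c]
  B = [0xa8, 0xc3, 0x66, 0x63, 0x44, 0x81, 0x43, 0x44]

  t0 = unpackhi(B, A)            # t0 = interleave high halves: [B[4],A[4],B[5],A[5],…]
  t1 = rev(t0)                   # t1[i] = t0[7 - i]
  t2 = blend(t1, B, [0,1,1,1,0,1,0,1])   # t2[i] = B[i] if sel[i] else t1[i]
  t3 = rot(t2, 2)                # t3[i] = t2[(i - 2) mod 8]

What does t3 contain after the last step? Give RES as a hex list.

  t0: 44 df 81 2f 43 cf 44 7c
  t1: 7c 44 cf 43 2f 81 df 44
  t2: 7c c3 66 63 2f 81 df 44
  t3: df 44 7c c3 66 63 2f 81

RES = [ 0xdf  0x44  0x7c  0xc3  0x66  0x63  0x2f  0x81 ]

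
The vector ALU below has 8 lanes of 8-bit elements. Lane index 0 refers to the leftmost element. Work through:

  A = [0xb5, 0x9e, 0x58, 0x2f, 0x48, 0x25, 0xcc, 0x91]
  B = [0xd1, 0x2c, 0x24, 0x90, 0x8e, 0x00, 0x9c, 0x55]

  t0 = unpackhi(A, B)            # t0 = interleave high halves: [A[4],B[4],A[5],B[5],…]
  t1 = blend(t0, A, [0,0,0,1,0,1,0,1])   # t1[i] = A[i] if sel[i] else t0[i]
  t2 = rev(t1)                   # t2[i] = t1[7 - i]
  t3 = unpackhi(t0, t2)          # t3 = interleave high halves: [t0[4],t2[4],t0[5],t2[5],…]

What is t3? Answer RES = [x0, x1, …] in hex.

  t0: 48 8e 25 00 cc 9c 91 55
  t1: 48 8e 25 2f cc 25 91 91
  t2: 91 91 25 cc 2f 25 8e 48
  t3: cc 2f 9c 25 91 8e 55 48

RES = [ 0xcc  0x2f  0x9c  0x25  0x91  0x8e  0x55  0x48 ]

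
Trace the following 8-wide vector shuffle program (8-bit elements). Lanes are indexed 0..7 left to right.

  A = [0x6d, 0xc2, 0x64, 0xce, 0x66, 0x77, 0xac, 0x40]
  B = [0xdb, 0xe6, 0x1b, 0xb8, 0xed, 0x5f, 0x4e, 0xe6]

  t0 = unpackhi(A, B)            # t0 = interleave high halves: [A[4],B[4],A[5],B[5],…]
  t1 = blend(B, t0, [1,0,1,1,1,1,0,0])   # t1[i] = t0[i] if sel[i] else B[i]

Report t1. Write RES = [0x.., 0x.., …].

  t0: 66 ed 77 5f ac 4e 40 e6
  t1: 66 e6 77 5f ac 4e 4e e6

RES = [ 0x66  0xe6  0x77  0x5f  0xac  0x4e  0x4e  0xe6 ]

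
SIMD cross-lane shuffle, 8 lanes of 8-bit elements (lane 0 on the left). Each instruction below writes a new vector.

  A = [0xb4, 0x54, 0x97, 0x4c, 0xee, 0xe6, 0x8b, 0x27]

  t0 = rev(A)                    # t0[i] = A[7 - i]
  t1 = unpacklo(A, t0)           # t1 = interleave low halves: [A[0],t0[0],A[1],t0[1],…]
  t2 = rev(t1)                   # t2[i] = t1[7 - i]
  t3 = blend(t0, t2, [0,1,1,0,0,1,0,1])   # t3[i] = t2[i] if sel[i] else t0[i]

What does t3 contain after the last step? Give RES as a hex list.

  t0: 27 8b e6 ee 4c 97 54 b4
  t1: b4 27 54 8b 97 e6 4c ee
  t2: ee 4c e6 97 8b 54 27 b4
  t3: 27 4c e6 ee 4c 54 54 b4

RES = [ 0x27  0x4c  0xe6  0xee  0x4c  0x54  0x54  0xb4 ]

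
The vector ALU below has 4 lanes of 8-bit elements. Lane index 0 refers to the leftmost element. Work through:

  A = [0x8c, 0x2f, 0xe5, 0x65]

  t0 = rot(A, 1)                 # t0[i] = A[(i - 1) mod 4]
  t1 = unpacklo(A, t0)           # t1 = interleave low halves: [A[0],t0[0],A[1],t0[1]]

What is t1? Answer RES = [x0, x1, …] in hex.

→ t0 |65|8c|2f|e5|
→ t1 |8c|65|2f|8c|

RES = [ 0x8c  0x65  0x2f  0x8c ]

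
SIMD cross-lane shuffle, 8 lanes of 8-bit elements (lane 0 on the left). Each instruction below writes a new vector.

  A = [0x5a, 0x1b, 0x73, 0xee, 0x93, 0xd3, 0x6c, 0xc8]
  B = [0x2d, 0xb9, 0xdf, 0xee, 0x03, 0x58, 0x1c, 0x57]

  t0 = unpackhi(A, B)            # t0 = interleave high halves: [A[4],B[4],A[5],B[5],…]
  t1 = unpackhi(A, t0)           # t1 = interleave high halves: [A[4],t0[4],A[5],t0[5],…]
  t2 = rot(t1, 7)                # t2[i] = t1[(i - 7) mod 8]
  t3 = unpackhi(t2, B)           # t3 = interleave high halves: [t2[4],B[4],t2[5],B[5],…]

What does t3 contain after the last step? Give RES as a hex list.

t0 = [0x93, 0x03, 0xd3, 0x58, 0x6c, 0x1c, 0xc8, 0x57]
t1 = [0x93, 0x6c, 0xd3, 0x1c, 0x6c, 0xc8, 0xc8, 0x57]
t2 = [0x6c, 0xd3, 0x1c, 0x6c, 0xc8, 0xc8, 0x57, 0x93]
t3 = [0xc8, 0x03, 0xc8, 0x58, 0x57, 0x1c, 0x93, 0x57]

RES = [0xc8, 0x03, 0xc8, 0x58, 0x57, 0x1c, 0x93, 0x57]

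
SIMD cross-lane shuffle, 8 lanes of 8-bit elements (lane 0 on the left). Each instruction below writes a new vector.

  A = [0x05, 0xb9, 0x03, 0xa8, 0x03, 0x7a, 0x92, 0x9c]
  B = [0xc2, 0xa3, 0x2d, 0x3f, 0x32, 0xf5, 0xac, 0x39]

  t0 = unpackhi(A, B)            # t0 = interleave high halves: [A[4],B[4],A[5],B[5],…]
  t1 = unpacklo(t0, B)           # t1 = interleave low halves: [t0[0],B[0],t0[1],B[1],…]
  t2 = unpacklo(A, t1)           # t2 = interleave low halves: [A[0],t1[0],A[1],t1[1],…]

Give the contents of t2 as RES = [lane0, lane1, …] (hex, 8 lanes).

→ t0 |03|32|7a|f5|92|ac|9c|39|
→ t1 |03|c2|32|a3|7a|2d|f5|3f|
→ t2 |05|03|b9|c2|03|32|a8|a3|

RES = [ 0x05  0x03  0xb9  0xc2  0x03  0x32  0xa8  0xa3 ]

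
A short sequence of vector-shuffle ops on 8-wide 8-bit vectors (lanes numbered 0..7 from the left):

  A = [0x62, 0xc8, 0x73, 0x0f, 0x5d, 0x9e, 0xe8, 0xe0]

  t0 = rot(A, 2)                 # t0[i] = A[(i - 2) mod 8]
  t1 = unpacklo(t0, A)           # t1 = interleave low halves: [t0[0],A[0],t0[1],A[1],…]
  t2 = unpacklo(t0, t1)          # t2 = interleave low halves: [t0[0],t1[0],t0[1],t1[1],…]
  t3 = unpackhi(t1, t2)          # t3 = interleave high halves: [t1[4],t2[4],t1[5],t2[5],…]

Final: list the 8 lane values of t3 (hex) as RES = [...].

RES = [0x62, 0x62, 0x73, 0xe0, 0xc8, 0xc8, 0x0f, 0xc8]

t0 = [0xe8, 0xe0, 0x62, 0xc8, 0x73, 0x0f, 0x5d, 0x9e]
t1 = [0xe8, 0x62, 0xe0, 0xc8, 0x62, 0x73, 0xc8, 0x0f]
t2 = [0xe8, 0xe8, 0xe0, 0x62, 0x62, 0xe0, 0xc8, 0xc8]
t3 = [0x62, 0x62, 0x73, 0xe0, 0xc8, 0xc8, 0x0f, 0xc8]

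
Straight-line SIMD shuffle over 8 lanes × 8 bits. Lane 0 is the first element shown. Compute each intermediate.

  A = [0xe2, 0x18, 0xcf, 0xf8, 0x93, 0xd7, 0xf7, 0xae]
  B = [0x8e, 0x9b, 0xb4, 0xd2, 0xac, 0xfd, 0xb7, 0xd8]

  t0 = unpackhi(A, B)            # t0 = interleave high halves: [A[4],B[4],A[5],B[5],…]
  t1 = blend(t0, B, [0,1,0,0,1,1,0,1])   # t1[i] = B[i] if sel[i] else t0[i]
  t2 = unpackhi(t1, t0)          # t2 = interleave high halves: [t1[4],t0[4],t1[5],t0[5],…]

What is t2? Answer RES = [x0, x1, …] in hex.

RES = [0xac, 0xf7, 0xfd, 0xb7, 0xae, 0xae, 0xd8, 0xd8]

→ t0 |93|ac|d7|fd|f7|b7|ae|d8|
→ t1 |93|9b|d7|fd|ac|fd|ae|d8|
→ t2 |ac|f7|fd|b7|ae|ae|d8|d8|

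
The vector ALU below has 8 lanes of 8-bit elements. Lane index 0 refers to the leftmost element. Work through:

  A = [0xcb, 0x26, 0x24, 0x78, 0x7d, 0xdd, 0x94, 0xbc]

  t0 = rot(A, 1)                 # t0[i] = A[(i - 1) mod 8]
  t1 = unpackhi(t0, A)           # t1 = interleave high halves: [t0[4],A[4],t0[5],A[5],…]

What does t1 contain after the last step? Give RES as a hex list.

RES = [ 0x78  0x7d  0x7d  0xdd  0xdd  0x94  0x94  0xbc ]

  t0: bc cb 26 24 78 7d dd 94
  t1: 78 7d 7d dd dd 94 94 bc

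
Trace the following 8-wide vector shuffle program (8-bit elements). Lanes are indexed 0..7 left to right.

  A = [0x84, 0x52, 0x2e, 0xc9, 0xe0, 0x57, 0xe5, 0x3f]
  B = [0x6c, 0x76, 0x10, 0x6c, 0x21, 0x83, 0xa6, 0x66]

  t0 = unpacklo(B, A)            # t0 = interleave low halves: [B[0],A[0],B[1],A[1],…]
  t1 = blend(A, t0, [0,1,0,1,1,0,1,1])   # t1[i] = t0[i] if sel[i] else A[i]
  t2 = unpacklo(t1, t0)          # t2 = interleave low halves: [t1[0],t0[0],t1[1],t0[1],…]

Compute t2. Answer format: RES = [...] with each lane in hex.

RES = [0x84, 0x6c, 0x84, 0x84, 0x2e, 0x76, 0x52, 0x52]

  t0: 6c 84 76 52 10 2e 6c c9
  t1: 84 84 2e 52 10 57 6c c9
  t2: 84 6c 84 84 2e 76 52 52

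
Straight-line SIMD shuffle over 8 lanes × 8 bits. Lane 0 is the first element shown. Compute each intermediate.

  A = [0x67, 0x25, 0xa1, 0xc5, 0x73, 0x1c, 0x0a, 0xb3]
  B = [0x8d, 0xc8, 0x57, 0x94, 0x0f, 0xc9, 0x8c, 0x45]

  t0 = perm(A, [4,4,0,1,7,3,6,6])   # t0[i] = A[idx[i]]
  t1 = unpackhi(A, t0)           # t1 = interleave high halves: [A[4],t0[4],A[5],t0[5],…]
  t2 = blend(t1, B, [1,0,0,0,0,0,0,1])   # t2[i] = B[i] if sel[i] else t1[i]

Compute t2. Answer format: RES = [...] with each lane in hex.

RES = [0x8d, 0xb3, 0x1c, 0xc5, 0x0a, 0x0a, 0xb3, 0x45]

→ t0 |73|73|67|25|b3|c5|0a|0a|
→ t1 |73|b3|1c|c5|0a|0a|b3|0a|
→ t2 |8d|b3|1c|c5|0a|0a|b3|45|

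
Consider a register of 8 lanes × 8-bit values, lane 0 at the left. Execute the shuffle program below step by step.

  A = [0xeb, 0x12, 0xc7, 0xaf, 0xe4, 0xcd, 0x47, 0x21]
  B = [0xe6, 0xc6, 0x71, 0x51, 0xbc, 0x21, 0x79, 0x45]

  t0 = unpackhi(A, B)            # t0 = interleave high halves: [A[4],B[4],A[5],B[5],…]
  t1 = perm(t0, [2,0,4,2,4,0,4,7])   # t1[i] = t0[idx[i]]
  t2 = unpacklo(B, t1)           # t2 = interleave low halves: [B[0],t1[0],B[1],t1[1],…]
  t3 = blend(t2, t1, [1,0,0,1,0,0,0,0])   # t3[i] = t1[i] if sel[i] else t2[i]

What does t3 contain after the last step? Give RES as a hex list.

RES = [ 0xcd  0xcd  0xc6  0xcd  0x71  0x47  0x51  0xcd ]

t0 = [0xe4, 0xbc, 0xcd, 0x21, 0x47, 0x79, 0x21, 0x45]
t1 = [0xcd, 0xe4, 0x47, 0xcd, 0x47, 0xe4, 0x47, 0x45]
t2 = [0xe6, 0xcd, 0xc6, 0xe4, 0x71, 0x47, 0x51, 0xcd]
t3 = [0xcd, 0xcd, 0xc6, 0xcd, 0x71, 0x47, 0x51, 0xcd]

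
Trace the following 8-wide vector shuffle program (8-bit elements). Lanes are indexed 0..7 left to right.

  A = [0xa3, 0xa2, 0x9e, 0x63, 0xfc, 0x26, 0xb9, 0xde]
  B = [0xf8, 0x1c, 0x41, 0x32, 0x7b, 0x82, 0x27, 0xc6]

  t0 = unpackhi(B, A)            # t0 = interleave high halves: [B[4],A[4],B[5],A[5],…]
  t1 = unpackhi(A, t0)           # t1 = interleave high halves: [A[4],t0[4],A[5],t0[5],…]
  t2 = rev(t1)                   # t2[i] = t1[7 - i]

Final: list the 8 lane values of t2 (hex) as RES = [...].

t0 = [0x7b, 0xfc, 0x82, 0x26, 0x27, 0xb9, 0xc6, 0xde]
t1 = [0xfc, 0x27, 0x26, 0xb9, 0xb9, 0xc6, 0xde, 0xde]
t2 = [0xde, 0xde, 0xc6, 0xb9, 0xb9, 0x26, 0x27, 0xfc]

RES = [0xde, 0xde, 0xc6, 0xb9, 0xb9, 0x26, 0x27, 0xfc]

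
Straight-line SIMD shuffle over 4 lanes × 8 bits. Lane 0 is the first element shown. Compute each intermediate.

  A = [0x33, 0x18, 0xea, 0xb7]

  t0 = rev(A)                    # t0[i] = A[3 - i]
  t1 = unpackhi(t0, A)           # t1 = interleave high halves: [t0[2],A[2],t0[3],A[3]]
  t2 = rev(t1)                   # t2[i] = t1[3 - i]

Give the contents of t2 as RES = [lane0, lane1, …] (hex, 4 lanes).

RES = [0xb7, 0x33, 0xea, 0x18]

t0 = [0xb7, 0xea, 0x18, 0x33]
t1 = [0x18, 0xea, 0x33, 0xb7]
t2 = [0xb7, 0x33, 0xea, 0x18]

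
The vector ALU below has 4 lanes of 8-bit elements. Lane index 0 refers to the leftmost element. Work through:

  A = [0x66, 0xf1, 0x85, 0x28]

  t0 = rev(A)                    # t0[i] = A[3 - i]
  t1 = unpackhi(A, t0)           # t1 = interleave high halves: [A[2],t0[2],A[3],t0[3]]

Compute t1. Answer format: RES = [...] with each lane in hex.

  t0: 28 85 f1 66
  t1: 85 f1 28 66

RES = [0x85, 0xf1, 0x28, 0x66]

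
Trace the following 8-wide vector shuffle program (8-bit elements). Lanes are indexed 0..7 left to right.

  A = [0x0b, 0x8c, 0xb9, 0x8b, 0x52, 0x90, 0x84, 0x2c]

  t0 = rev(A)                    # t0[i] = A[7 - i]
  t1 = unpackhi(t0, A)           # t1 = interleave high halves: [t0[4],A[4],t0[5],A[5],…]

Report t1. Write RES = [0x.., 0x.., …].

RES = [0x8b, 0x52, 0xb9, 0x90, 0x8c, 0x84, 0x0b, 0x2c]

t0 = [0x2c, 0x84, 0x90, 0x52, 0x8b, 0xb9, 0x8c, 0x0b]
t1 = [0x8b, 0x52, 0xb9, 0x90, 0x8c, 0x84, 0x0b, 0x2c]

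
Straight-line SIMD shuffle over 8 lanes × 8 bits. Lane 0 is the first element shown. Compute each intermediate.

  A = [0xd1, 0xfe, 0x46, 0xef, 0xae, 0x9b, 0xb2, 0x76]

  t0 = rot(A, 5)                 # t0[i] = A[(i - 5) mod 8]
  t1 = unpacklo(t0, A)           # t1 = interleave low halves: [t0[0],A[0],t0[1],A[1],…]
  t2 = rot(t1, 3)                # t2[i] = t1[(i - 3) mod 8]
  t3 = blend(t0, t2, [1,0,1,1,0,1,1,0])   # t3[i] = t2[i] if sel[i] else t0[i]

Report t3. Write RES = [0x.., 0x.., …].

RES = [ 0x46  0xae  0xef  0xef  0x76  0xae  0xfe  0x46 ]

t0 = [0xef, 0xae, 0x9b, 0xb2, 0x76, 0xd1, 0xfe, 0x46]
t1 = [0xef, 0xd1, 0xae, 0xfe, 0x9b, 0x46, 0xb2, 0xef]
t2 = [0x46, 0xb2, 0xef, 0xef, 0xd1, 0xae, 0xfe, 0x9b]
t3 = [0x46, 0xae, 0xef, 0xef, 0x76, 0xae, 0xfe, 0x46]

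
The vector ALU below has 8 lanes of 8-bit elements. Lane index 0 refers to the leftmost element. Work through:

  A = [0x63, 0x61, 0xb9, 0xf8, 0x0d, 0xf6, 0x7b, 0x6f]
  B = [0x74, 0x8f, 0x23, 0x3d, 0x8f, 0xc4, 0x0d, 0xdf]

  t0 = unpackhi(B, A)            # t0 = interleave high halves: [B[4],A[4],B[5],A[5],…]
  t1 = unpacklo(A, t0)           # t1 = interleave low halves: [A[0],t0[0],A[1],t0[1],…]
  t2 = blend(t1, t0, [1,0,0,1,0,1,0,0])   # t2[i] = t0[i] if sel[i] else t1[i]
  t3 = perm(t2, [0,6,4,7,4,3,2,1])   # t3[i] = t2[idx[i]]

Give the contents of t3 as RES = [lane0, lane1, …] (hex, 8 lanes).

  t0: 8f 0d c4 f6 0d 7b df 6f
  t1: 63 8f 61 0d b9 c4 f8 f6
  t2: 8f 8f 61 f6 b9 7b f8 f6
  t3: 8f f8 b9 f6 b9 f6 61 8f

RES = [ 0x8f  0xf8  0xb9  0xf6  0xb9  0xf6  0x61  0x8f ]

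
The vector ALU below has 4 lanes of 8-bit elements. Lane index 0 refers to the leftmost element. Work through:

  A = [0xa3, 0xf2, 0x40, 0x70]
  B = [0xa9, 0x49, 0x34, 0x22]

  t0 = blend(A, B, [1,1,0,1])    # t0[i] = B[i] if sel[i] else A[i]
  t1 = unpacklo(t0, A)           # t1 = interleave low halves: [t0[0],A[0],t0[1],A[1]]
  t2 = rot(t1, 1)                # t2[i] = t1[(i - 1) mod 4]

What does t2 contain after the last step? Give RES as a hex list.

RES = [ 0xf2  0xa9  0xa3  0x49 ]

t0 = [0xa9, 0x49, 0x40, 0x22]
t1 = [0xa9, 0xa3, 0x49, 0xf2]
t2 = [0xf2, 0xa9, 0xa3, 0x49]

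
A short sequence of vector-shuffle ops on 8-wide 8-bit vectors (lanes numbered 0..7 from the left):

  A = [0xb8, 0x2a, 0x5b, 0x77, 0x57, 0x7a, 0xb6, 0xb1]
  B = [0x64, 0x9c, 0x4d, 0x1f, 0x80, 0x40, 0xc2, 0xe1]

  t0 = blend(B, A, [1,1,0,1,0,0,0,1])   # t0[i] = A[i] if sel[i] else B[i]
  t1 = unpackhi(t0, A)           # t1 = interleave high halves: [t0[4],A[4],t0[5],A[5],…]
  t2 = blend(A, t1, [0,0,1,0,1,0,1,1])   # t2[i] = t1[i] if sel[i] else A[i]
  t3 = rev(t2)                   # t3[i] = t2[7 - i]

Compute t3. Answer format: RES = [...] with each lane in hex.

RES = [ 0xb1  0xb1  0x7a  0xc2  0x77  0x40  0x2a  0xb8 ]

→ t0 |b8|2a|4d|77|80|40|c2|b1|
→ t1 |80|57|40|7a|c2|b6|b1|b1|
→ t2 |b8|2a|40|77|c2|7a|b1|b1|
→ t3 |b1|b1|7a|c2|77|40|2a|b8|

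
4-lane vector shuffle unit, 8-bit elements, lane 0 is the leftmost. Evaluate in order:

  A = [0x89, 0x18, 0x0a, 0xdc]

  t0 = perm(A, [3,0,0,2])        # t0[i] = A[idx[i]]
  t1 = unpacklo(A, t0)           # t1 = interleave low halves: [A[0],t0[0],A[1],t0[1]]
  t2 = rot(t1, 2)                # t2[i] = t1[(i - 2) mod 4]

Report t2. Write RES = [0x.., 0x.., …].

t0 = [0xdc, 0x89, 0x89, 0x0a]
t1 = [0x89, 0xdc, 0x18, 0x89]
t2 = [0x18, 0x89, 0x89, 0xdc]

RES = [0x18, 0x89, 0x89, 0xdc]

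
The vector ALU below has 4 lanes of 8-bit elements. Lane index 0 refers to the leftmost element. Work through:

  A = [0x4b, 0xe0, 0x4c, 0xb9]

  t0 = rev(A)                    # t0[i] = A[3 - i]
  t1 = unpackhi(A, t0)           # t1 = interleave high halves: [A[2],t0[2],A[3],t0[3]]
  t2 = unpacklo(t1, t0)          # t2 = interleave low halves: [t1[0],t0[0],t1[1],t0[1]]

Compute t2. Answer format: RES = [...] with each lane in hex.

RES = [0x4c, 0xb9, 0xe0, 0x4c]

→ t0 |b9|4c|e0|4b|
→ t1 |4c|e0|b9|4b|
→ t2 |4c|b9|e0|4c|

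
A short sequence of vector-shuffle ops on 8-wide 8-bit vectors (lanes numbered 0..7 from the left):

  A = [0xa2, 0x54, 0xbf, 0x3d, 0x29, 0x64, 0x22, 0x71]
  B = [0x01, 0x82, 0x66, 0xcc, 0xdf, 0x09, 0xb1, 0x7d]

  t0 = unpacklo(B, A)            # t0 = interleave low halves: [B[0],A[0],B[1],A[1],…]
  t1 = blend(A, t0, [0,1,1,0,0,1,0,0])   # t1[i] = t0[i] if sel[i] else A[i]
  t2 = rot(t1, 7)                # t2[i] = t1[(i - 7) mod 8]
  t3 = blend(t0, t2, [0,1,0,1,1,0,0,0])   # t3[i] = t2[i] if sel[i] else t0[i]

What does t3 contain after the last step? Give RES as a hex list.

  t0: 01 a2 82 54 66 bf cc 3d
  t1: a2 a2 82 3d 29 bf 22 71
  t2: a2 82 3d 29 bf 22 71 a2
  t3: 01 82 82 29 bf bf cc 3d

RES = [0x01, 0x82, 0x82, 0x29, 0xbf, 0xbf, 0xcc, 0x3d]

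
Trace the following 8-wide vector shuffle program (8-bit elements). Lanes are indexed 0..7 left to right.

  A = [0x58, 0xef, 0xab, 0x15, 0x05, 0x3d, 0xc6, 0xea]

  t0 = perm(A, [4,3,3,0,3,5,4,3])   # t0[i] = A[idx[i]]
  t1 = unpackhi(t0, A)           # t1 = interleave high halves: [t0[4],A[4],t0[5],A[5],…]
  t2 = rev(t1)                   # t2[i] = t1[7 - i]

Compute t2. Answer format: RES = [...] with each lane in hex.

RES = [ 0xea  0x15  0xc6  0x05  0x3d  0x3d  0x05  0x15 ]

t0 = [0x05, 0x15, 0x15, 0x58, 0x15, 0x3d, 0x05, 0x15]
t1 = [0x15, 0x05, 0x3d, 0x3d, 0x05, 0xc6, 0x15, 0xea]
t2 = [0xea, 0x15, 0xc6, 0x05, 0x3d, 0x3d, 0x05, 0x15]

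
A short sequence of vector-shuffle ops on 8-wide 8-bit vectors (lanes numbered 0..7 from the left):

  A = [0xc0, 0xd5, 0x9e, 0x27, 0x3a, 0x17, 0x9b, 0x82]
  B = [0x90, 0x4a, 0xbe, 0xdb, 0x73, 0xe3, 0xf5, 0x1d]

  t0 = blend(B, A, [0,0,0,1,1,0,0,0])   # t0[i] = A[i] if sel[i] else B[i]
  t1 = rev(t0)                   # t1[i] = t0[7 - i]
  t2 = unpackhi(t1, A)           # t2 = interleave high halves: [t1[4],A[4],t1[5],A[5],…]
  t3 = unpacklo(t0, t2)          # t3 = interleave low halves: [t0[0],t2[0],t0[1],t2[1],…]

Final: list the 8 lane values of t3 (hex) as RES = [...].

  t0: 90 4a be 27 3a e3 f5 1d
  t1: 1d f5 e3 3a 27 be 4a 90
  t2: 27 3a be 17 4a 9b 90 82
  t3: 90 27 4a 3a be be 27 17

RES = [0x90, 0x27, 0x4a, 0x3a, 0xbe, 0xbe, 0x27, 0x17]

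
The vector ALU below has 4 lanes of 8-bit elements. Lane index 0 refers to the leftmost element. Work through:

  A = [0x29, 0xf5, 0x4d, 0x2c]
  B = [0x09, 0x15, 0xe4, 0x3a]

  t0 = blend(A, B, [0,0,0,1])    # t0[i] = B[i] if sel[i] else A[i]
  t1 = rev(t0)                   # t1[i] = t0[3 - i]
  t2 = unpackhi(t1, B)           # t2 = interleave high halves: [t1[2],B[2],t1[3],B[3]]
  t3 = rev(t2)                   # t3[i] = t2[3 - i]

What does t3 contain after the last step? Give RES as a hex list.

→ t0 |29|f5|4d|3a|
→ t1 |3a|4d|f5|29|
→ t2 |f5|e4|29|3a|
→ t3 |3a|29|e4|f5|

RES = [ 0x3a  0x29  0xe4  0xf5 ]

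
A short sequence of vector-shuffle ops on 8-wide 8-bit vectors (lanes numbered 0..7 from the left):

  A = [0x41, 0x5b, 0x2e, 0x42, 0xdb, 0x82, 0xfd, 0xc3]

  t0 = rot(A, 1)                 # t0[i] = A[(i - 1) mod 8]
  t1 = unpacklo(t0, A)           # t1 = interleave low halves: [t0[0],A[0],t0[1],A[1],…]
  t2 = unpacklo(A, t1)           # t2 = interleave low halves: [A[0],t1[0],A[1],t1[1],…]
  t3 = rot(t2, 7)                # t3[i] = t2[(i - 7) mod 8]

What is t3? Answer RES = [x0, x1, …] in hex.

t0 = [0xc3, 0x41, 0x5b, 0x2e, 0x42, 0xdb, 0x82, 0xfd]
t1 = [0xc3, 0x41, 0x41, 0x5b, 0x5b, 0x2e, 0x2e, 0x42]
t2 = [0x41, 0xc3, 0x5b, 0x41, 0x2e, 0x41, 0x42, 0x5b]
t3 = [0xc3, 0x5b, 0x41, 0x2e, 0x41, 0x42, 0x5b, 0x41]

RES = [ 0xc3  0x5b  0x41  0x2e  0x41  0x42  0x5b  0x41 ]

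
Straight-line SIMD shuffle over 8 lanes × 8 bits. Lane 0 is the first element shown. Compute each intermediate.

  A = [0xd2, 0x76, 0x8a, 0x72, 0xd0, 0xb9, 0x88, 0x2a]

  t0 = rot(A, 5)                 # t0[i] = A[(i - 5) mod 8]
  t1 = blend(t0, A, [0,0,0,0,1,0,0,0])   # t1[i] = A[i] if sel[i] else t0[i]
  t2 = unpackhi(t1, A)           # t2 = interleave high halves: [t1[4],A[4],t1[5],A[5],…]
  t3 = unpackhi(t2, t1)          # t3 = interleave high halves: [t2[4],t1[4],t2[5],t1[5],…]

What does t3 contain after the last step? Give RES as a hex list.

RES = [0x76, 0xd0, 0x88, 0xd2, 0x8a, 0x76, 0x2a, 0x8a]

t0 = [0x72, 0xd0, 0xb9, 0x88, 0x2a, 0xd2, 0x76, 0x8a]
t1 = [0x72, 0xd0, 0xb9, 0x88, 0xd0, 0xd2, 0x76, 0x8a]
t2 = [0xd0, 0xd0, 0xd2, 0xb9, 0x76, 0x88, 0x8a, 0x2a]
t3 = [0x76, 0xd0, 0x88, 0xd2, 0x8a, 0x76, 0x2a, 0x8a]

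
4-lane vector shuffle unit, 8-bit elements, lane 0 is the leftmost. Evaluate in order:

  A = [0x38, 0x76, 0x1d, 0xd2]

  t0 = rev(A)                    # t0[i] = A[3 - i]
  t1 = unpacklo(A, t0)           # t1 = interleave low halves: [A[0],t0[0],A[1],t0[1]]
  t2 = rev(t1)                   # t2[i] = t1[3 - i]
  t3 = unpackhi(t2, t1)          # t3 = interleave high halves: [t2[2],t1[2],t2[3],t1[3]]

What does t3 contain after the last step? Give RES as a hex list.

→ t0 |d2|1d|76|38|
→ t1 |38|d2|76|1d|
→ t2 |1d|76|d2|38|
→ t3 |d2|76|38|1d|

RES = [0xd2, 0x76, 0x38, 0x1d]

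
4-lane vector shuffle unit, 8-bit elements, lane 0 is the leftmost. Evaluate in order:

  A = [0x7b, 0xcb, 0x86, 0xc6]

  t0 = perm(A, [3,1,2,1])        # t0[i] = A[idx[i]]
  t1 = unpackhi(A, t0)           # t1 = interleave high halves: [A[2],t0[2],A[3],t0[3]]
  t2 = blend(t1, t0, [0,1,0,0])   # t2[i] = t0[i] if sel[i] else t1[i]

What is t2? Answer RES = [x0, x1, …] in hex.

RES = [0x86, 0xcb, 0xc6, 0xcb]

  t0: c6 cb 86 cb
  t1: 86 86 c6 cb
  t2: 86 cb c6 cb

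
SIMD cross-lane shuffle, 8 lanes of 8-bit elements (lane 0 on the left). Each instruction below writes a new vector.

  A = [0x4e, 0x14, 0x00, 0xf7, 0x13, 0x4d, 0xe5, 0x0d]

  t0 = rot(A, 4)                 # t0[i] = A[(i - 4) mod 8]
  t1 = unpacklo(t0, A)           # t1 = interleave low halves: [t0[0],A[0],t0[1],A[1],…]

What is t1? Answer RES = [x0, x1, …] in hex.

RES = [ 0x13  0x4e  0x4d  0x14  0xe5  0x00  0x0d  0xf7 ]

→ t0 |13|4d|e5|0d|4e|14|00|f7|
→ t1 |13|4e|4d|14|e5|00|0d|f7|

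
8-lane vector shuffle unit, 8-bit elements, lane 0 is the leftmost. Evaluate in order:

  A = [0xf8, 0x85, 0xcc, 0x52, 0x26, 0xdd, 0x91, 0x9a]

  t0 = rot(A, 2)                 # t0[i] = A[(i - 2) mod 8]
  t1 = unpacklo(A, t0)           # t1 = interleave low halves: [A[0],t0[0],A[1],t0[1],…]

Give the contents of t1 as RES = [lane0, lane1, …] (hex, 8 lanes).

RES = [ 0xf8  0x91  0x85  0x9a  0xcc  0xf8  0x52  0x85 ]

  t0: 91 9a f8 85 cc 52 26 dd
  t1: f8 91 85 9a cc f8 52 85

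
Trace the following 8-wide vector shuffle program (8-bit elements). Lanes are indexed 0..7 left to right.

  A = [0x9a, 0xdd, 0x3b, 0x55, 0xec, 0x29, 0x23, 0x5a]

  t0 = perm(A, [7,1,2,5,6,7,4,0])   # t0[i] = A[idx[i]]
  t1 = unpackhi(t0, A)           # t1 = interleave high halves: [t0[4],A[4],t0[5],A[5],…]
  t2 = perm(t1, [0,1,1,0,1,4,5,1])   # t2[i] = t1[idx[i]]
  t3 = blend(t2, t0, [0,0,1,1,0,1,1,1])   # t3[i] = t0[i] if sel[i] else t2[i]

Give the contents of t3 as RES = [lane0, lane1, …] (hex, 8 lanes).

t0 = [0x5a, 0xdd, 0x3b, 0x29, 0x23, 0x5a, 0xec, 0x9a]
t1 = [0x23, 0xec, 0x5a, 0x29, 0xec, 0x23, 0x9a, 0x5a]
t2 = [0x23, 0xec, 0xec, 0x23, 0xec, 0xec, 0x23, 0xec]
t3 = [0x23, 0xec, 0x3b, 0x29, 0xec, 0x5a, 0xec, 0x9a]

RES = [0x23, 0xec, 0x3b, 0x29, 0xec, 0x5a, 0xec, 0x9a]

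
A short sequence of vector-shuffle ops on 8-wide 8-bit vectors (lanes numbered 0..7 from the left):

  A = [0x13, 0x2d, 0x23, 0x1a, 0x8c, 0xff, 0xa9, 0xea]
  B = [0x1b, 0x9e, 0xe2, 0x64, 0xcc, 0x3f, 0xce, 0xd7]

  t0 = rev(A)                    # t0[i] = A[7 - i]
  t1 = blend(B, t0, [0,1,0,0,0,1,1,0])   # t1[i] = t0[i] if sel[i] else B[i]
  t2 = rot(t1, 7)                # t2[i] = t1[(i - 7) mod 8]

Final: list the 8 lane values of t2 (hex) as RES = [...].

RES = [ 0xa9  0xe2  0x64  0xcc  0x23  0x2d  0xd7  0x1b ]

  t0: ea a9 ff 8c 1a 23 2d 13
  t1: 1b a9 e2 64 cc 23 2d d7
  t2: a9 e2 64 cc 23 2d d7 1b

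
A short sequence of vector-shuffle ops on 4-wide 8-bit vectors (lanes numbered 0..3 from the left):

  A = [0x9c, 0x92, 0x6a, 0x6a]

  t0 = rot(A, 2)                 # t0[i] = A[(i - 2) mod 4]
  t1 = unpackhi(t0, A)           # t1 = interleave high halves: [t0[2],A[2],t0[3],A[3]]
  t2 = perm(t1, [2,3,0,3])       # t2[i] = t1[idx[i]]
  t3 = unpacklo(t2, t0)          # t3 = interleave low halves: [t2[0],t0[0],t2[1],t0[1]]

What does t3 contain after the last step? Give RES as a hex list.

RES = [ 0x92  0x6a  0x6a  0x6a ]

  t0: 6a 6a 9c 92
  t1: 9c 6a 92 6a
  t2: 92 6a 9c 6a
  t3: 92 6a 6a 6a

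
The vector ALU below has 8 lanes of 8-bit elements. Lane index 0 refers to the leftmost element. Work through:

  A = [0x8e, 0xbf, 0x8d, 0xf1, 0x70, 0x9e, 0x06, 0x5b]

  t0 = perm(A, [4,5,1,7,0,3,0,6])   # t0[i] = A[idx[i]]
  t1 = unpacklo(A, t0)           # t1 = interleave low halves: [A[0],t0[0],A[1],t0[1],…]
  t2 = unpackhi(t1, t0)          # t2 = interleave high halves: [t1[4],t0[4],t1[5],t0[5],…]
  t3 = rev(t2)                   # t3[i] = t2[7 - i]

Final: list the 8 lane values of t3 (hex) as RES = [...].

RES = [ 0x06  0x5b  0x8e  0xf1  0xf1  0xbf  0x8e  0x8d ]

t0 = [0x70, 0x9e, 0xbf, 0x5b, 0x8e, 0xf1, 0x8e, 0x06]
t1 = [0x8e, 0x70, 0xbf, 0x9e, 0x8d, 0xbf, 0xf1, 0x5b]
t2 = [0x8d, 0x8e, 0xbf, 0xf1, 0xf1, 0x8e, 0x5b, 0x06]
t3 = [0x06, 0x5b, 0x8e, 0xf1, 0xf1, 0xbf, 0x8e, 0x8d]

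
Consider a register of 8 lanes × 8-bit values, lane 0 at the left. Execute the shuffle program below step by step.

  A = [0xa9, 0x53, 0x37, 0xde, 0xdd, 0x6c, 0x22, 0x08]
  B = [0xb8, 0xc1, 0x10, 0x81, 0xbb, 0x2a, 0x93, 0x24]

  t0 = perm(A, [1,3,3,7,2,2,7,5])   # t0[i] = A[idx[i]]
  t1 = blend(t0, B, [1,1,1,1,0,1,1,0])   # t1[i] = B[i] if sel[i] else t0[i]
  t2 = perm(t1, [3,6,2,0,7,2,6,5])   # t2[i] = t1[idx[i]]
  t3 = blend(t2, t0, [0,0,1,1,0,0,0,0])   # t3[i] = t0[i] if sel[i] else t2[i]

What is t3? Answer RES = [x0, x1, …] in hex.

RES = [ 0x81  0x93  0xde  0x08  0x6c  0x10  0x93  0x2a ]

t0 = [0x53, 0xde, 0xde, 0x08, 0x37, 0x37, 0x08, 0x6c]
t1 = [0xb8, 0xc1, 0x10, 0x81, 0x37, 0x2a, 0x93, 0x6c]
t2 = [0x81, 0x93, 0x10, 0xb8, 0x6c, 0x10, 0x93, 0x2a]
t3 = [0x81, 0x93, 0xde, 0x08, 0x6c, 0x10, 0x93, 0x2a]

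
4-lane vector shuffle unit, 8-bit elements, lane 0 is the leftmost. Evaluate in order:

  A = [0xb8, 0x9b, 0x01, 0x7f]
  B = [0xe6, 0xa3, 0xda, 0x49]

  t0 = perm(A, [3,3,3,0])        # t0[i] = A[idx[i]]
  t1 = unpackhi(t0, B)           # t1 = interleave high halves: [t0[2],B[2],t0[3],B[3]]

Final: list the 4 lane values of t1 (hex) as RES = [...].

t0 = [0x7f, 0x7f, 0x7f, 0xb8]
t1 = [0x7f, 0xda, 0xb8, 0x49]

RES = [0x7f, 0xda, 0xb8, 0x49]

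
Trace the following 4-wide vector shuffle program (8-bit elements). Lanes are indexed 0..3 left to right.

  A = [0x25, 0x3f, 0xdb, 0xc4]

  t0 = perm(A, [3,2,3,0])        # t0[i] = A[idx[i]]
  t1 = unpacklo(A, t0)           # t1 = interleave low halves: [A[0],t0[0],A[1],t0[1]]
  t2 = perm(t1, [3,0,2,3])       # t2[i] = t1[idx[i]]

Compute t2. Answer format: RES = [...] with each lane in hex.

RES = [0xdb, 0x25, 0x3f, 0xdb]

→ t0 |c4|db|c4|25|
→ t1 |25|c4|3f|db|
→ t2 |db|25|3f|db|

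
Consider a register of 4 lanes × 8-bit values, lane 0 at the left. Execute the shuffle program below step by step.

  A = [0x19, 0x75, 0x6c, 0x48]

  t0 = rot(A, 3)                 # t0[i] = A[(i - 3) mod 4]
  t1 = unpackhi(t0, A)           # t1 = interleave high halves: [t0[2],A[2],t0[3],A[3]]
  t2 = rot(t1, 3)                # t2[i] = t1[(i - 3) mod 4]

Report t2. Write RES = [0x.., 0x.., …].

RES = [0x6c, 0x19, 0x48, 0x48]

→ t0 |75|6c|48|19|
→ t1 |48|6c|19|48|
→ t2 |6c|19|48|48|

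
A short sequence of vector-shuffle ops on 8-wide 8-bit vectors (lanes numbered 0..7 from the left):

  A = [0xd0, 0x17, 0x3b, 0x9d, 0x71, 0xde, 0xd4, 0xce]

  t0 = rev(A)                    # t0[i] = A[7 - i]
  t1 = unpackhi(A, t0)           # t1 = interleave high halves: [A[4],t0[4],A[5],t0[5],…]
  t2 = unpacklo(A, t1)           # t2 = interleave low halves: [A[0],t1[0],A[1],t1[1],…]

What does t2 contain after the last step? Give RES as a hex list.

RES = [ 0xd0  0x71  0x17  0x9d  0x3b  0xde  0x9d  0x3b ]

→ t0 |ce|d4|de|71|9d|3b|17|d0|
→ t1 |71|9d|de|3b|d4|17|ce|d0|
→ t2 |d0|71|17|9d|3b|de|9d|3b|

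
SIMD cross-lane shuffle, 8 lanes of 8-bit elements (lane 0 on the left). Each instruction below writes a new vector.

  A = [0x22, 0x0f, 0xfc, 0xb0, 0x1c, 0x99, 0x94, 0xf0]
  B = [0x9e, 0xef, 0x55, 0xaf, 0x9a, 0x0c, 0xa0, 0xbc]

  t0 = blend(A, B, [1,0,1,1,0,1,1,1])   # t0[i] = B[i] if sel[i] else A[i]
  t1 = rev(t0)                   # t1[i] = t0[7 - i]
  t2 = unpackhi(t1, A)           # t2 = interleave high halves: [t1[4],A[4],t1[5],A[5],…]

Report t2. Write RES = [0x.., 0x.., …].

RES = [0xaf, 0x1c, 0x55, 0x99, 0x0f, 0x94, 0x9e, 0xf0]

t0 = [0x9e, 0x0f, 0x55, 0xaf, 0x1c, 0x0c, 0xa0, 0xbc]
t1 = [0xbc, 0xa0, 0x0c, 0x1c, 0xaf, 0x55, 0x0f, 0x9e]
t2 = [0xaf, 0x1c, 0x55, 0x99, 0x0f, 0x94, 0x9e, 0xf0]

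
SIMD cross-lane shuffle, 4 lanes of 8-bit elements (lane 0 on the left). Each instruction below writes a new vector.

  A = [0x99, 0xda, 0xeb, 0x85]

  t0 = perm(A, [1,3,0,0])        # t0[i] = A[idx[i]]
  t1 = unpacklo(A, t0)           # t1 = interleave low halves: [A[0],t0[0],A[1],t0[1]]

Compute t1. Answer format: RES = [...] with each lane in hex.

→ t0 |da|85|99|99|
→ t1 |99|da|da|85|

RES = [0x99, 0xda, 0xda, 0x85]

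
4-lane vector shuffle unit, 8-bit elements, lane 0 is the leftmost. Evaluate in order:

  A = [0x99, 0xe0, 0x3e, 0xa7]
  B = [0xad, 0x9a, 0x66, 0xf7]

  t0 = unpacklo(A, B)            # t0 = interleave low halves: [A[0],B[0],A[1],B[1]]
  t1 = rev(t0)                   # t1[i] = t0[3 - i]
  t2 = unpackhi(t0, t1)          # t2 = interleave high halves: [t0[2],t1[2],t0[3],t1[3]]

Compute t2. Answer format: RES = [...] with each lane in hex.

RES = [ 0xe0  0xad  0x9a  0x99 ]

→ t0 |99|ad|e0|9a|
→ t1 |9a|e0|ad|99|
→ t2 |e0|ad|9a|99|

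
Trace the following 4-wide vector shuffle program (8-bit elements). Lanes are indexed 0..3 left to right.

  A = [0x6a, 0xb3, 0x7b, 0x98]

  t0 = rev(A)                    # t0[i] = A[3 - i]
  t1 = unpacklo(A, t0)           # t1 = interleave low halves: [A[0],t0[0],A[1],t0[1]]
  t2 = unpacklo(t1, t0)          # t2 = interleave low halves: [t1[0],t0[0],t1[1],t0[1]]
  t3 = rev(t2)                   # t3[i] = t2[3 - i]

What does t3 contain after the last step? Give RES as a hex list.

RES = [0x7b, 0x98, 0x98, 0x6a]

  t0: 98 7b b3 6a
  t1: 6a 98 b3 7b
  t2: 6a 98 98 7b
  t3: 7b 98 98 6a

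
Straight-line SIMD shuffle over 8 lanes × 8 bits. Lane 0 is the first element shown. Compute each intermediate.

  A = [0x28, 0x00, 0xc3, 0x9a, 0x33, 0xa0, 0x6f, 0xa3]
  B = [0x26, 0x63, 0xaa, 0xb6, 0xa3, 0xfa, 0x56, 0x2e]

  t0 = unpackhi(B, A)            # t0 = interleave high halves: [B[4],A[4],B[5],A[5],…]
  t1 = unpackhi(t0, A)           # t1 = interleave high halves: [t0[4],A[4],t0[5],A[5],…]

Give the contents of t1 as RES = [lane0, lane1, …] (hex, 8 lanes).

RES = [ 0x56  0x33  0x6f  0xa0  0x2e  0x6f  0xa3  0xa3 ]

  t0: a3 33 fa a0 56 6f 2e a3
  t1: 56 33 6f a0 2e 6f a3 a3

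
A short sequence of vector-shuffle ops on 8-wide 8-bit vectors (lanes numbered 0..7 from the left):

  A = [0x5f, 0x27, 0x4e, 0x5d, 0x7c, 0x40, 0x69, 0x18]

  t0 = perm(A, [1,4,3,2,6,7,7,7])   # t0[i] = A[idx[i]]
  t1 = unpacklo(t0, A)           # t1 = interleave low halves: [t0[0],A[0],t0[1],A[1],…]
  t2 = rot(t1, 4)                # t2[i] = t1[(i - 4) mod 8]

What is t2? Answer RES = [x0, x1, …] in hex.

RES = [ 0x5d  0x4e  0x4e  0x5d  0x27  0x5f  0x7c  0x27 ]

t0 = [0x27, 0x7c, 0x5d, 0x4e, 0x69, 0x18, 0x18, 0x18]
t1 = [0x27, 0x5f, 0x7c, 0x27, 0x5d, 0x4e, 0x4e, 0x5d]
t2 = [0x5d, 0x4e, 0x4e, 0x5d, 0x27, 0x5f, 0x7c, 0x27]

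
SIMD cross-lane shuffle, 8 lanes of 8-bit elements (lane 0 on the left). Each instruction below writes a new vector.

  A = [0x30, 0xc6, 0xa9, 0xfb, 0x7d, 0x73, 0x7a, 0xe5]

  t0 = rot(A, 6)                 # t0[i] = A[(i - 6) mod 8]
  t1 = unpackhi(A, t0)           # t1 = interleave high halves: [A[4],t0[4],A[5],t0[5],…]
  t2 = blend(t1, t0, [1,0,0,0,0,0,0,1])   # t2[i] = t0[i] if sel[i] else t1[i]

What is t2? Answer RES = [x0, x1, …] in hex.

RES = [ 0xa9  0x7a  0x73  0xe5  0x7a  0x30  0xe5  0xc6 ]

→ t0 |a9|fb|7d|73|7a|e5|30|c6|
→ t1 |7d|7a|73|e5|7a|30|e5|c6|
→ t2 |a9|7a|73|e5|7a|30|e5|c6|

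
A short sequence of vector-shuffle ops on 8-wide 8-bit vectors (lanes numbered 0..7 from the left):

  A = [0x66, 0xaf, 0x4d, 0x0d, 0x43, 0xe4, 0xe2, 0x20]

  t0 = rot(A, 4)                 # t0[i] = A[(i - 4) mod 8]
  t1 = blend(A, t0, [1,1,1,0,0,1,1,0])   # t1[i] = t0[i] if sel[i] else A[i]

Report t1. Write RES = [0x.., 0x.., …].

  t0: 43 e4 e2 20 66 af 4d 0d
  t1: 43 e4 e2 0d 43 af 4d 20

RES = [0x43, 0xe4, 0xe2, 0x0d, 0x43, 0xaf, 0x4d, 0x20]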